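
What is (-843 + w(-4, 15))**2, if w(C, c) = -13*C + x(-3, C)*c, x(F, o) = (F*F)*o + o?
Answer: 1934881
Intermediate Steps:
x(F, o) = o + o*F**2 (x(F, o) = F**2*o + o = o*F**2 + o = o + o*F**2)
w(C, c) = -13*C + 10*C*c (w(C, c) = -13*C + (C*(1 + (-3)**2))*c = -13*C + (C*(1 + 9))*c = -13*C + (C*10)*c = -13*C + (10*C)*c = -13*C + 10*C*c)
(-843 + w(-4, 15))**2 = (-843 - 4*(-13 + 10*15))**2 = (-843 - 4*(-13 + 150))**2 = (-843 - 4*137)**2 = (-843 - 548)**2 = (-1391)**2 = 1934881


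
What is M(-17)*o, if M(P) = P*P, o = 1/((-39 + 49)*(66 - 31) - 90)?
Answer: 289/260 ≈ 1.1115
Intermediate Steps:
o = 1/260 (o = 1/(10*35 - 90) = 1/(350 - 90) = 1/260 ≈ 0.0038462)
M(P) = P²
M(-17)*o = (-17)²*(1/260) = 289*(1/260) = 289/260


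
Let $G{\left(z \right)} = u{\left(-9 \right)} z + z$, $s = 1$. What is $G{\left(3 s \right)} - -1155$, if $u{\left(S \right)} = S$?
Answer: $1131$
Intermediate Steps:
$G{\left(z \right)} = - 8 z$ ($G{\left(z \right)} = - 9 z + z = - 8 z$)
$G{\left(3 s \right)} - -1155 = - 8 \cdot 3 \cdot 1 - -1155 = \left(-8\right) 3 + 1155 = -24 + 1155 = 1131$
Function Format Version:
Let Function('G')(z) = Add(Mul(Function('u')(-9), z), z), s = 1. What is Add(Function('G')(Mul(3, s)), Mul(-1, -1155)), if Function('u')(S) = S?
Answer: 1131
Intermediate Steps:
Function('G')(z) = Mul(-8, z) (Function('G')(z) = Add(Mul(-9, z), z) = Mul(-8, z))
Add(Function('G')(Mul(3, s)), Mul(-1, -1155)) = Add(Mul(-8, Mul(3, 1)), Mul(-1, -1155)) = Add(Mul(-8, 3), 1155) = Add(-24, 1155) = 1131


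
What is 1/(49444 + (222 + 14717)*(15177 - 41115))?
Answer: -1/387438338 ≈ -2.5811e-9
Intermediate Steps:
1/(49444 + (222 + 14717)*(15177 - 41115)) = 1/(49444 + 14939*(-25938)) = 1/(49444 - 387487782) = 1/(-387438338) = -1/387438338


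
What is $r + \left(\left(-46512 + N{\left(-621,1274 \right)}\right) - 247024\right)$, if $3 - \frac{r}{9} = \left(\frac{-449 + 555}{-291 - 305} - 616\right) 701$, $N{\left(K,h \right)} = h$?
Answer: $\frac{1071378859}{298} \approx 3.5952 \cdot 10^{6}$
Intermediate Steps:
$r = \frac{1158472935}{298}$ ($r = 27 - 9 \left(\frac{-449 + 555}{-291 - 305} - 616\right) 701 = 27 - 9 \left(\frac{106}{-596} - 616\right) 701 = 27 - 9 \left(106 \left(- \frac{1}{596}\right) - 616\right) 701 = 27 - 9 \left(- \frac{53}{298} - 616\right) 701 = 27 - 9 \left(\left(- \frac{183621}{298}\right) 701\right) = 27 - - \frac{1158464889}{298} = 27 + \frac{1158464889}{298} = \frac{1158472935}{298} \approx 3.8875 \cdot 10^{6}$)
$r + \left(\left(-46512 + N{\left(-621,1274 \right)}\right) - 247024\right) = \frac{1158472935}{298} + \left(\left(-46512 + 1274\right) - 247024\right) = \frac{1158472935}{298} + \left(-45238 + \left(-743583 + 496559\right)\right) = \frac{1158472935}{298} - 292262 = \frac{1071378859}{298}$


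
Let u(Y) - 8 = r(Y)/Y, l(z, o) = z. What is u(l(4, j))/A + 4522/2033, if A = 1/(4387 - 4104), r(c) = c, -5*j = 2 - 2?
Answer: 272767/107 ≈ 2549.2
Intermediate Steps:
j = 0 (j = -(2 - 2)/5 = -1/5*0 = 0)
u(Y) = 9 (u(Y) = 8 + Y/Y = 8 + 1 = 9)
A = 1/283 ≈ 0.0035336
u(l(4, j))/A + 4522/2033 = 9/(1/283) + 4522/2033 = 9*283 + 4522*(1/2033) = 2547 + 238/107 = 272767/107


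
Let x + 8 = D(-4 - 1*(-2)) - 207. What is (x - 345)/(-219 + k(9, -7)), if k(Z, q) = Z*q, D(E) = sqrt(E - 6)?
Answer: 280/141 - I*sqrt(2)/141 ≈ 1.9858 - 0.01003*I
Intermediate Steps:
D(E) = sqrt(-6 + E)
x = -215 + 2*I*sqrt(2) (x = -8 + (sqrt(-6 + (-4 - 1*(-2))) - 207) = -8 + (sqrt(-6 + (-4 + 2)) - 207) = -8 + (sqrt(-6 - 2) - 207) = -8 + (sqrt(-8) - 207) = -8 + (2*I*sqrt(2) - 207) = -8 + (-207 + 2*I*sqrt(2)) = -215 + 2*I*sqrt(2) ≈ -215.0 + 2.8284*I)
(x - 345)/(-219 + k(9, -7)) = ((-215 + 2*I*sqrt(2)) - 345)/(-219 + 9*(-7)) = (-560 + 2*I*sqrt(2))/(-219 - 63) = (-560 + 2*I*sqrt(2))/(-282) = (-560 + 2*I*sqrt(2))*(-1/282) = 280/141 - I*sqrt(2)/141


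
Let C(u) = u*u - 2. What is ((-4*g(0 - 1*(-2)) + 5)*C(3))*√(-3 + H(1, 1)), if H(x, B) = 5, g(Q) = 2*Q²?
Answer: -189*√2 ≈ -267.29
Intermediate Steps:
C(u) = -2 + u² (C(u) = u² - 2 = -2 + u²)
((-4*g(0 - 1*(-2)) + 5)*C(3))*√(-3 + H(1, 1)) = ((-8*(0 - 1*(-2))² + 5)*(-2 + 3²))*√(-3 + 5) = ((-8*(0 + 2)² + 5)*(-2 + 9))*√2 = ((-8*2² + 5)*7)*√2 = ((-8*4 + 5)*7)*√2 = ((-4*8 + 5)*7)*√2 = ((-32 + 5)*7)*√2 = (-27*7)*√2 = -189*√2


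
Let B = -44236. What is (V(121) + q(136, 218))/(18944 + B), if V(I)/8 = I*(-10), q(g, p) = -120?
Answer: 2450/6323 ≈ 0.38747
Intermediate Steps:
V(I) = -80*I (V(I) = 8*(I*(-10)) = 8*(-10*I) = -80*I)
(V(121) + q(136, 218))/(18944 + B) = (-80*121 - 120)/(18944 - 44236) = (-9680 - 120)/(-25292) = -9800*(-1/25292) = 2450/6323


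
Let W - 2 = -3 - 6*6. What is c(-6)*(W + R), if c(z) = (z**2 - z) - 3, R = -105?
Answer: -5538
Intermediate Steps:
c(z) = -3 + z**2 - z
W = -37 (W = 2 + (-3 - 6*6) = 2 + (-3 - 36) = 2 - 39 = -37)
c(-6)*(W + R) = (-3 + (-6)**2 - 1*(-6))*(-37 - 105) = (-3 + 36 + 6)*(-142) = 39*(-142) = -5538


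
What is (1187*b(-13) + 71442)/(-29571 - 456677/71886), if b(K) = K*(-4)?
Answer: -9572771076/2126197583 ≈ -4.5023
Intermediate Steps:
b(K) = -4*K
(1187*b(-13) + 71442)/(-29571 - 456677/71886) = (1187*(-4*(-13)) + 71442)/(-29571 - 456677/71886) = (1187*52 + 71442)/(-29571 - 456677*1/71886) = (61724 + 71442)/(-29571 - 456677/71886) = 133166/(-2126197583/71886) = 133166*(-71886/2126197583) = -9572771076/2126197583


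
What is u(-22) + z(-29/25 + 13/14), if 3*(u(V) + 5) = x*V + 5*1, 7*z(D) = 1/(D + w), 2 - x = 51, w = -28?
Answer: 3517586/9881 ≈ 356.00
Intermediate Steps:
x = -49 (x = 2 - 1*51 = 2 - 51 = -49)
z(D) = 1/(7*(-28 + D)) (z(D) = 1/(7*(D - 28)) = 1/(7*(-28 + D)))
u(V) = -10/3 - 49*V/3 (u(V) = -5 + (-49*V + 5*1)/3 = -5 + (-49*V + 5)/3 = -5 + (5 - 49*V)/3 = -5 + (5/3 - 49*V/3) = -10/3 - 49*V/3)
u(-22) + z(-29/25 + 13/14) = (-10/3 - 49/3*(-22)) + 1/(7*(-28 + (-29/25 + 13/14))) = (-10/3 + 1078/3) + 1/(7*(-28 + (-29*1/25 + 13*(1/14)))) = 356 + 1/(7*(-28 + (-29/25 + 13/14))) = 356 + 1/(7*(-28 - 81/350)) = 356 + 1/(7*(-9881/350)) = 356 + (1/7)*(-350/9881) = 356 - 50/9881 = 3517586/9881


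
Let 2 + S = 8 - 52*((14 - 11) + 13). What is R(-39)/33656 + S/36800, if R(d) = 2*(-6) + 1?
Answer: -1762791/77408800 ≈ -0.022772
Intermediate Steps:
S = -826 (S = -2 + (8 - 52*((14 - 11) + 13)) = -2 + (8 - 52*(3 + 13)) = -2 + (8 - 52*16) = -2 + (8 - 832) = -2 - 824 = -826)
R(d) = -11 (R(d) = -12 + 1 = -11)
R(-39)/33656 + S/36800 = -11/33656 - 826/36800 = -11*1/33656 - 826*1/36800 = -11/33656 - 413/18400 = -1762791/77408800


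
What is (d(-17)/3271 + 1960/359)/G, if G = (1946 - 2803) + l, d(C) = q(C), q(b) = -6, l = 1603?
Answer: 3204503/438009797 ≈ 0.0073161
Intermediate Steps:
d(C) = -6
G = 746 (G = (1946 - 2803) + 1603 = -857 + 1603 = 746)
(d(-17)/3271 + 1960/359)/G = (-6/3271 + 1960/359)/746 = (-6*1/3271 + 1960*(1/359))*(1/746) = (-6/3271 + 1960/359)*(1/746) = (6409006/1174289)*(1/746) = 3204503/438009797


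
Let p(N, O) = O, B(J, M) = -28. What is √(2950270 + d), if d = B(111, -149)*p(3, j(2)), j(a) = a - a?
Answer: 31*√3070 ≈ 1717.6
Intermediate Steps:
j(a) = 0
d = 0 (d = -28*0 = 0)
√(2950270 + d) = √(2950270 + 0) = √2950270 = 31*√3070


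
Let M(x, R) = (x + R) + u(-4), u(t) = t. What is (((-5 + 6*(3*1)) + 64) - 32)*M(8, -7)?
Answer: -135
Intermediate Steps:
M(x, R) = -4 + R + x (M(x, R) = (x + R) - 4 = (R + x) - 4 = -4 + R + x)
(((-5 + 6*(3*1)) + 64) - 32)*M(8, -7) = (((-5 + 6*(3*1)) + 64) - 32)*(-4 - 7 + 8) = (((-5 + 6*3) + 64) - 32)*(-3) = (((-5 + 18) + 64) - 32)*(-3) = ((13 + 64) - 32)*(-3) = (77 - 32)*(-3) = 45*(-3) = -135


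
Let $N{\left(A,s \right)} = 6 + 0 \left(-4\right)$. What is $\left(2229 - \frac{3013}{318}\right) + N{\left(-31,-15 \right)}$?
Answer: $\frac{707717}{318} \approx 2225.5$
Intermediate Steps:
$N{\left(A,s \right)} = 6$ ($N{\left(A,s \right)} = 6 + 0 = 6$)
$\left(2229 - \frac{3013}{318}\right) + N{\left(-31,-15 \right)} = \left(2229 - \frac{3013}{318}\right) + 6 = \frac{705809}{318} + 6 = \frac{707717}{318}$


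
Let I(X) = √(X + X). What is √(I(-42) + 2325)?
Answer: √(2325 + 2*I*√21) ≈ 48.218 + 0.09504*I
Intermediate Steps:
I(X) = √2*√X (I(X) = √(2*X) = √2*√X)
√(I(-42) + 2325) = √(√2*√(-42) + 2325) = √(√2*(I*√42) + 2325) = √(2*I*√21 + 2325) = √(2325 + 2*I*√21)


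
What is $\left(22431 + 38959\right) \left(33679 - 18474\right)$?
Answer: $933434950$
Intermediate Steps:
$\left(22431 + 38959\right) \left(33679 - 18474\right) = 61390 \cdot 15205 = 933434950$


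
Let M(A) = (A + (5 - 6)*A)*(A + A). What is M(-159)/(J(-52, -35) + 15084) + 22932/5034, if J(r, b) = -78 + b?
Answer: 3822/839 ≈ 4.5554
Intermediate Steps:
M(A) = 0 (M(A) = (A - A)*(2*A) = 0*(2*A) = 0)
M(-159)/(J(-52, -35) + 15084) + 22932/5034 = 0/((-78 - 35) + 15084) + 22932/5034 = 0/(-113 + 15084) + 22932*(1/5034) = 0/14971 + 3822/839 = 0*(1/14971) + 3822/839 = 0 + 3822/839 = 3822/839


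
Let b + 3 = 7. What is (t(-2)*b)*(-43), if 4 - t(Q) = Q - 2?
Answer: -1376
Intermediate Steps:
b = 4 (b = -3 + 7 = 4)
t(Q) = 6 - Q (t(Q) = 4 - (Q - 2) = 4 - (-2 + Q) = 4 + (2 - Q) = 6 - Q)
(t(-2)*b)*(-43) = ((6 - 1*(-2))*4)*(-43) = ((6 + 2)*4)*(-43) = (8*4)*(-43) = 32*(-43) = -1376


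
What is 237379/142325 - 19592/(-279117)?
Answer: 69044945743/39725327025 ≈ 1.7381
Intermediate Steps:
237379/142325 - 19592/(-279117) = 237379*(1/142325) - 19592*(-1/279117) = 237379/142325 + 19592/279117 = 69044945743/39725327025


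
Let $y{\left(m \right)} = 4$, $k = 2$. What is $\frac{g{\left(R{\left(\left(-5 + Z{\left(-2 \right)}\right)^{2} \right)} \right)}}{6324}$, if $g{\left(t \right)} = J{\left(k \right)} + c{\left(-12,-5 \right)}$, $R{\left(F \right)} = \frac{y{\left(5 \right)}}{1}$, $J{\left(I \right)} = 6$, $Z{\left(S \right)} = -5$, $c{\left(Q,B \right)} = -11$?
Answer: $- \frac{5}{6324} \approx -0.00079064$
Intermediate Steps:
$R{\left(F \right)} = 4$ ($R{\left(F \right)} = \frac{4}{1} = 4 \cdot 1 = 4$)
$g{\left(t \right)} = -5$ ($g{\left(t \right)} = 6 - 11 = -5$)
$\frac{g{\left(R{\left(\left(-5 + Z{\left(-2 \right)}\right)^{2} \right)} \right)}}{6324} = - \frac{5}{6324}$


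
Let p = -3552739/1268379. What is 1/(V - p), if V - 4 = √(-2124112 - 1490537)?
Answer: 10941360690645/5815268543461578034 - 1608785287641*I*√3614649/5815268543461578034 ≈ 1.8815e-6 - 0.00052597*I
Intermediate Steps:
p = -3552739/1268379 (p = -3552739*1/1268379 = -3552739/1268379 ≈ -2.8010)
V = 4 + I*√3614649 (V = 4 + √(-2124112 - 1490537) = 4 + √(-3614649) = 4 + I*√3614649 ≈ 4.0 + 1901.2*I)
1/(V - p) = 1/((4 + I*√3614649) - 1*(-3552739/1268379)) = 1/((4 + I*√3614649) + 3552739/1268379) = 1/(8626255/1268379 + I*√3614649)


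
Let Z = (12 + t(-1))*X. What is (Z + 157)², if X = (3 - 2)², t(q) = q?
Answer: 28224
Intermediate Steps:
X = 1 (X = 1² = 1)
Z = 11 (Z = (12 - 1)*1 = 11*1 = 11)
(Z + 157)² = (11 + 157)² = 168² = 28224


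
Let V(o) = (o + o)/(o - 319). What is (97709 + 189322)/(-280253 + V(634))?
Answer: -90414765/88278427 ≈ -1.0242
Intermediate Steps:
V(o) = 2*o/(-319 + o) (V(o) = (2*o)/(-319 + o) = 2*o/(-319 + o))
(97709 + 189322)/(-280253 + V(634)) = (97709 + 189322)/(-280253 + 2*634/(-319 + 634)) = 287031/(-280253 + 2*634/315) = 287031/(-280253 + 2*634*(1/315)) = 287031/(-280253 + 1268/315) = 287031/(-88278427/315) = 287031*(-315/88278427) = -90414765/88278427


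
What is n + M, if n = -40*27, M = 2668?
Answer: 1588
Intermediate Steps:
n = -1080
n + M = -1080 + 2668 = 1588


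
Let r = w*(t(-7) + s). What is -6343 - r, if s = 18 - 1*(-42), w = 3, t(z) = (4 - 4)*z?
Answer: -6523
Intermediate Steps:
t(z) = 0 (t(z) = 0*z = 0)
s = 60 (s = 18 + 42 = 60)
r = 180 (r = 3*(0 + 60) = 3*60 = 180)
-6343 - r = -6343 - 1*180 = -6343 - 180 = -6523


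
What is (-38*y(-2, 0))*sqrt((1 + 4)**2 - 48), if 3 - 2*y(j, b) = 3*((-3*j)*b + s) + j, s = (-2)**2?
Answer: 133*I*sqrt(23) ≈ 637.85*I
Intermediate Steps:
s = 4
y(j, b) = -9/2 - j/2 + 9*b*j/2 (y(j, b) = 3/2 - (3*((-3*j)*b + 4) + j)/2 = 3/2 - (3*(-3*b*j + 4) + j)/2 = 3/2 - (3*(4 - 3*b*j) + j)/2 = 3/2 - ((12 - 9*b*j) + j)/2 = 3/2 - (12 + j - 9*b*j)/2 = 3/2 + (-6 - j/2 + 9*b*j/2) = -9/2 - j/2 + 9*b*j/2)
(-38*y(-2, 0))*sqrt((1 + 4)**2 - 48) = (-38*(-9/2 - 1/2*(-2) + (9/2)*0*(-2)))*sqrt((1 + 4)**2 - 48) = (-38*(-9/2 + 1 + 0))*sqrt(5**2 - 48) = (-38*(-7/2))*sqrt(25 - 48) = 133*sqrt(-23) = 133*(I*sqrt(23)) = 133*I*sqrt(23)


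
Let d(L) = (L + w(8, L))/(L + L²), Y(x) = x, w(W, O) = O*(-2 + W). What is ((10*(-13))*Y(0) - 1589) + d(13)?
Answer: -3177/2 ≈ -1588.5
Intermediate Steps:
d(L) = 7*L/(L + L²) (d(L) = (L + L*(-2 + 8))/(L + L²) = (L + L*6)/(L + L²) = (L + 6*L)/(L + L²) = (7*L)/(L + L²) = 7*L/(L + L²))
((10*(-13))*Y(0) - 1589) + d(13) = ((10*(-13))*0 - 1589) + 7/(1 + 13) = (-130*0 - 1589) + 7/14 = (0 - 1589) + 7*(1/14) = -1589 + ½ = -3177/2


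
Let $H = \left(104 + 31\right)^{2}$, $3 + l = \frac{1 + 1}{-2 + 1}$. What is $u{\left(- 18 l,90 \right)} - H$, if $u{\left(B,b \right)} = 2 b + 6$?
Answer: $-18039$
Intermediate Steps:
$l = -5$ ($l = -3 + \frac{1 + 1}{-2 + 1} = -3 + \frac{2}{-1} = -3 + 2 \left(-1\right) = -3 - 2 = -5$)
$u{\left(B,b \right)} = 6 + 2 b$
$H = 18225$ ($H = 135^{2} = 18225$)
$u{\left(- 18 l,90 \right)} - H = \left(6 + 2 \cdot 90\right) - 18225 = \left(6 + 180\right) - 18225 = 186 - 18225 = -18039$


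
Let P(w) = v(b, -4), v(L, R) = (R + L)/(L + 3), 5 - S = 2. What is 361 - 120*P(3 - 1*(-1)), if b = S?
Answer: 381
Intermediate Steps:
S = 3 (S = 5 - 1*2 = 5 - 2 = 3)
b = 3
v(L, R) = (L + R)/(3 + L)
P(w) = -⅙ (P(w) = (3 - 4)/(3 + 3) = -1/6 = (⅙)*(-1) = -⅙)
361 - 120*P(3 - 1*(-1)) = 361 - 120*(-⅙) = 361 + 20 = 381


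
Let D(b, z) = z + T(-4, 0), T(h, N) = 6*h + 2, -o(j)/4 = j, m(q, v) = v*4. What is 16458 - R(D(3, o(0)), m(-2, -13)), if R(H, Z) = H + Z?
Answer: 16532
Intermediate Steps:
m(q, v) = 4*v
o(j) = -4*j
T(h, N) = 2 + 6*h
D(b, z) = -22 + z (D(b, z) = z + (2 + 6*(-4)) = z + (2 - 24) = z - 22 = -22 + z)
16458 - R(D(3, o(0)), m(-2, -13)) = 16458 - ((-22 - 4*0) + 4*(-13)) = 16458 - ((-22 + 0) - 52) = 16458 - (-22 - 52) = 16458 - 1*(-74) = 16458 + 74 = 16532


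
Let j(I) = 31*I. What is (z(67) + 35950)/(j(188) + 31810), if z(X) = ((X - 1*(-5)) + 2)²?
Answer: 20713/18819 ≈ 1.1006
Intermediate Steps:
z(X) = (7 + X)² (z(X) = ((X + 5) + 2)² = ((5 + X) + 2)² = (7 + X)²)
(z(67) + 35950)/(j(188) + 31810) = ((7 + 67)² + 35950)/(31*188 + 31810) = (74² + 35950)/(5828 + 31810) = (5476 + 35950)/37638 = 41426*(1/37638) = 20713/18819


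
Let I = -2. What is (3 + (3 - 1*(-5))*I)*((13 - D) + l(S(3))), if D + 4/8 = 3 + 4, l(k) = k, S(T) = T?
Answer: -247/2 ≈ -123.50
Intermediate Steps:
D = 13/2 (D = -½ + (3 + 4) = -½ + 7 = 13/2 ≈ 6.5000)
(3 + (3 - 1*(-5))*I)*((13 - D) + l(S(3))) = (3 + (3 - 1*(-5))*(-2))*((13 - 1*13/2) + 3) = (3 + (3 + 5)*(-2))*((13 - 13/2) + 3) = (3 + 8*(-2))*(13/2 + 3) = (3 - 16)*(19/2) = -13*19/2 = -247/2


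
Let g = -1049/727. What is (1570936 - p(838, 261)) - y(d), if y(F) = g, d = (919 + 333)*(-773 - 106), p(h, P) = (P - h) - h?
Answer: 1143100226/727 ≈ 1.5724e+6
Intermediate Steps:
p(h, P) = P - 2*h
g = -1049/727 (g = -1049*1/727 = -1049/727 ≈ -1.4429)
d = -1100508 (d = 1252*(-879) = -1100508)
y(F) = -1049/727
(1570936 - p(838, 261)) - y(d) = (1570936 - (261 - 2*838)) - 1*(-1049/727) = (1570936 - (261 - 1676)) + 1049/727 = (1570936 - 1*(-1415)) + 1049/727 = (1570936 + 1415) + 1049/727 = 1572351 + 1049/727 = 1143100226/727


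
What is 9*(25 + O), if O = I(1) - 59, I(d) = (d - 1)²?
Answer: -306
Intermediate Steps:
I(d) = (-1 + d)²
O = -59 (O = (-1 + 1)² - 59 = 0² - 59 = 0 - 59 = -59)
9*(25 + O) = 9*(25 - 59) = 9*(-34) = -306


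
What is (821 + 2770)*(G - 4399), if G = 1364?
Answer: -10898685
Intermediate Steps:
(821 + 2770)*(G - 4399) = (821 + 2770)*(1364 - 4399) = 3591*(-3035) = -10898685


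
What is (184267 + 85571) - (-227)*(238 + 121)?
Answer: 351331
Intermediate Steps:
(184267 + 85571) - (-227)*(238 + 121) = 269838 - (-227)*359 = 269838 - 1*(-81493) = 269838 + 81493 = 351331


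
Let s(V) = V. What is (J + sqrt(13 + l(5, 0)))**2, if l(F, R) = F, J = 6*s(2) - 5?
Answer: 67 + 42*sqrt(2) ≈ 126.40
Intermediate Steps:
J = 7 (J = 6*2 - 5 = 12 - 5 = 7)
(J + sqrt(13 + l(5, 0)))**2 = (7 + sqrt(13 + 5))**2 = (7 + sqrt(18))**2 = (7 + 3*sqrt(2))**2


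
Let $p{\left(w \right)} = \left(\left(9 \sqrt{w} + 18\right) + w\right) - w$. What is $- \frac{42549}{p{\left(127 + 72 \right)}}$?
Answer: $\frac{2182}{45} - \frac{1091 \sqrt{199}}{45} \approx -293.52$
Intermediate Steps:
$p{\left(w \right)} = 18 + 9 \sqrt{w}$ ($p{\left(w \right)} = \left(\left(18 + 9 \sqrt{w}\right) + w\right) - w = \left(18 + w + 9 \sqrt{w}\right) - w = 18 + 9 \sqrt{w}$)
$- \frac{42549}{p{\left(127 + 72 \right)}} = - \frac{42549}{18 + 9 \sqrt{127 + 72}} = - \frac{42549}{18 + 9 \sqrt{199}}$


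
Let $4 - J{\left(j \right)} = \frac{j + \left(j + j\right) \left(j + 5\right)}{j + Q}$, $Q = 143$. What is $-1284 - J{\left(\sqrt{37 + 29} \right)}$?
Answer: $- \frac{2385014}{1853} + \frac{131 \sqrt{66}}{1853} \approx -1286.5$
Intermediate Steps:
$J{\left(j \right)} = 4 - \frac{j + 2 j \left(5 + j\right)}{143 + j}$ ($J{\left(j \right)} = 4 - \frac{j + \left(j + j\right) \left(j + 5\right)}{j + 143} = 4 - \frac{j + 2 j \left(5 + j\right)}{143 + j}$)
$-1284 - J{\left(\sqrt{37 + 29} \right)} = -1284 - \frac{572 - 7 \sqrt{37 + 29} - 2 \left(\sqrt{37 + 29}\right)^{2}}{143 + \sqrt{37 + 29}} = -1284 - \frac{572 - 7 \sqrt{66} - 2 \left(\sqrt{66}\right)^{2}}{143 + \sqrt{66}} = -1284 - \frac{572 - 7 \sqrt{66} - 132}{143 + \sqrt{66}} = -1284 - \frac{440 - 7 \sqrt{66}}{143 + \sqrt{66}}$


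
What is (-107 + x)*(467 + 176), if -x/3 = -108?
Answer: 139531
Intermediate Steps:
x = 324 (x = -3*(-108) = 324)
(-107 + x)*(467 + 176) = (-107 + 324)*(467 + 176) = 217*643 = 139531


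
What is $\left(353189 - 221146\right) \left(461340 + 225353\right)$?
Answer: $90673003799$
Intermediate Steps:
$\left(353189 - 221146\right) \left(461340 + 225353\right) = 132043 \cdot 686693 = 90673003799$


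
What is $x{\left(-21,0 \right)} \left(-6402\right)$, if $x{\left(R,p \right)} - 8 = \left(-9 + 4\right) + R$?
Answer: $115236$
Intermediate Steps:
$x{\left(R,p \right)} = 3 + R$ ($x{\left(R,p \right)} = 8 + \left(\left(-9 + 4\right) + R\right) = 8 + \left(-5 + R\right) = 3 + R$)
$x{\left(-21,0 \right)} \left(-6402\right) = \left(3 - 21\right) \left(-6402\right) = \left(-18\right) \left(-6402\right) = 115236$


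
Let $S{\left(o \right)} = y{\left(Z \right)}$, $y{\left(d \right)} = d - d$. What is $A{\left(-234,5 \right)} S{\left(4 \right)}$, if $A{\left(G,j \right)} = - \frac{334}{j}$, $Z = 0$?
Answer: $0$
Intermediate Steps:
$y{\left(d \right)} = 0$
$S{\left(o \right)} = 0$
$A{\left(-234,5 \right)} S{\left(4 \right)} = - \frac{334}{5} \cdot 0 = \left(-334\right) \frac{1}{5} \cdot 0 = \left(- \frac{334}{5}\right) 0 = 0$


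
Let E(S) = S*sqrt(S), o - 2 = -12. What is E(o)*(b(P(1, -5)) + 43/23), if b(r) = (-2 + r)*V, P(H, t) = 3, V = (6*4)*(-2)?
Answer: 10610*I*sqrt(10)/23 ≈ 1458.8*I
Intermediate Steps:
o = -10 (o = 2 - 12 = -10)
V = -48 (V = 24*(-2) = -48)
b(r) = 96 - 48*r (b(r) = (-2 + r)*(-48) = 96 - 48*r)
E(S) = S**(3/2)
E(o)*(b(P(1, -5)) + 43/23) = (-10)**(3/2)*((96 - 48*3) + 43/23) = (-10*I*sqrt(10))*((96 - 144) + 43*(1/23)) = (-10*I*sqrt(10))*(-48 + 43/23) = -10*I*sqrt(10)*(-1061/23) = 10610*I*sqrt(10)/23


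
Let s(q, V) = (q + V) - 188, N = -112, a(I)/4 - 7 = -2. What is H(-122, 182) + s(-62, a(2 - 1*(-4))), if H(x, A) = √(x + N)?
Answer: -230 + 3*I*√26 ≈ -230.0 + 15.297*I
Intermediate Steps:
a(I) = 20 (a(I) = 28 + 4*(-2) = 28 - 8 = 20)
s(q, V) = -188 + V + q (s(q, V) = (V + q) - 188 = -188 + V + q)
H(x, A) = √(-112 + x) (H(x, A) = √(x - 112) = √(-112 + x))
H(-122, 182) + s(-62, a(2 - 1*(-4))) = √(-112 - 122) + (-188 + 20 - 62) = √(-234) - 230 = 3*I*√26 - 230 = -230 + 3*I*√26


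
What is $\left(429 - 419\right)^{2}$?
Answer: $100$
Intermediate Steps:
$\left(429 - 419\right)^{2} = 10^{2} = 100$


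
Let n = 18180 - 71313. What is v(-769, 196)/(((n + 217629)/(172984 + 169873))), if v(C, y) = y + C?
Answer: -65485687/54832 ≈ -1194.3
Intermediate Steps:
n = -53133
v(C, y) = C + y
v(-769, 196)/(((n + 217629)/(172984 + 169873))) = (-769 + 196)/(((-53133 + 217629)/(172984 + 169873))) = -573/(164496/342857) = -573/(164496*(1/342857)) = -573/164496/342857 = -573*342857/164496 = -65485687/54832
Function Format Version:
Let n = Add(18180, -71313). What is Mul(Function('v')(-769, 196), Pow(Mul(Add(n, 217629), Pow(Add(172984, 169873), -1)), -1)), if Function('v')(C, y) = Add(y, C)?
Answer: Rational(-65485687, 54832) ≈ -1194.3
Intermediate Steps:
n = -53133
Function('v')(C, y) = Add(C, y)
Mul(Function('v')(-769, 196), Pow(Mul(Add(n, 217629), Pow(Add(172984, 169873), -1)), -1)) = Mul(Add(-769, 196), Pow(Mul(Add(-53133, 217629), Pow(Add(172984, 169873), -1)), -1)) = Mul(-573, Pow(Mul(164496, Pow(342857, -1)), -1)) = Mul(-573, Pow(Mul(164496, Rational(1, 342857)), -1)) = Mul(-573, Pow(Rational(164496, 342857), -1)) = Mul(-573, Rational(342857, 164496)) = Rational(-65485687, 54832)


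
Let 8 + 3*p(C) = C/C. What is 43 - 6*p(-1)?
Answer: 57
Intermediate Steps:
p(C) = -7/3 (p(C) = -8/3 + (C/C)/3 = -8/3 + (1/3)*1 = -8/3 + 1/3 = -7/3)
43 - 6*p(-1) = 43 - 6*(-7/3) = 43 + 14 = 57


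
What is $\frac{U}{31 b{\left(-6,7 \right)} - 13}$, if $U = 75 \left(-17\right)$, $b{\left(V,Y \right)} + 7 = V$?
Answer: $\frac{1275}{416} \approx 3.0649$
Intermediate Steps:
$b{\left(V,Y \right)} = -7 + V$
$U = -1275$
$\frac{U}{31 b{\left(-6,7 \right)} - 13} = - \frac{1275}{31 \left(-7 - 6\right) - 13} = - \frac{1275}{31 \left(-13\right) + \left(-19 + 6\right)} = - \frac{1275}{-403 - 13} = - \frac{1275}{-416} = \left(-1275\right) \left(- \frac{1}{416}\right) = \frac{1275}{416}$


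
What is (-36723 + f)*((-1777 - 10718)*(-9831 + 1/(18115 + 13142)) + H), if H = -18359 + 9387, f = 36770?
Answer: 60148683956734/10419 ≈ 5.7730e+9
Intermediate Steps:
H = -8972
(-36723 + f)*((-1777 - 10718)*(-9831 + 1/(18115 + 13142)) + H) = (-36723 + 36770)*((-1777 - 10718)*(-9831 + 1/(18115 + 13142)) - 8972) = 47*(-12495*(-9831 + 1/31257) - 8972) = 47*(-12495*(-307287566/31257) - 8972) = 47*(1279852712390/10419 - 8972) = 47*(1279759233122/10419) = 60148683956734/10419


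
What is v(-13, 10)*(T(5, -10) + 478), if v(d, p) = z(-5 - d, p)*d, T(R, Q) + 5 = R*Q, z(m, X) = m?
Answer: -43992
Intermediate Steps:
T(R, Q) = -5 + Q*R (T(R, Q) = -5 + R*Q = -5 + Q*R)
v(d, p) = d*(-5 - d) (v(d, p) = (-5 - d)*d = d*(-5 - d))
v(-13, 10)*(T(5, -10) + 478) = (-1*(-13)*(5 - 13))*((-5 - 10*5) + 478) = (-1*(-13)*(-8))*((-5 - 50) + 478) = -104*(-55 + 478) = -104*423 = -43992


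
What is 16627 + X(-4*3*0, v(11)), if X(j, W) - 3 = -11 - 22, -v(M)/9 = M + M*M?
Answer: 16597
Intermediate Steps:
v(M) = -9*M - 9*M² (v(M) = -9*(M + M*M) = -9*(M + M²) = -9*M - 9*M²)
X(j, W) = -30 (X(j, W) = 3 + (-11 - 22) = 3 - 33 = -30)
16627 + X(-4*3*0, v(11)) = 16627 - 30 = 16597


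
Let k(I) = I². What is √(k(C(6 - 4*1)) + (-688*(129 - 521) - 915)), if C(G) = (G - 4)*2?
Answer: √268797 ≈ 518.46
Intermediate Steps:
C(G) = -8 + 2*G (C(G) = (-4 + G)*2 = -8 + 2*G)
√(k(C(6 - 4*1)) + (-688*(129 - 521) - 915)) = √((-8 + 2*(6 - 4*1))² + (-688*(129 - 521) - 915)) = √((-8 + 2*(6 - 4))² + (-688*(-392) - 915)) = √((-8 + 2*2)² + (269696 - 915)) = √((-8 + 4)² + 268781) = √((-4)² + 268781) = √(16 + 268781) = √268797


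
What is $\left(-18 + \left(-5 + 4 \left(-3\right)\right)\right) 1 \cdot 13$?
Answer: $-455$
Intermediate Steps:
$\left(-18 + \left(-5 + 4 \left(-3\right)\right)\right) 1 \cdot 13 = \left(-18 - 17\right) 13 = \left(-35\right) 13 = -455$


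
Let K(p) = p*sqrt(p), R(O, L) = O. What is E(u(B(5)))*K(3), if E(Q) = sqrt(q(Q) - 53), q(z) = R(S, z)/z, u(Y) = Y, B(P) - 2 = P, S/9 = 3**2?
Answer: 3*I*sqrt(6090)/7 ≈ 33.445*I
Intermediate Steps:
S = 81 (S = 9*3**2 = 9*9 = 81)
B(P) = 2 + P
q(z) = 81/z
K(p) = p**(3/2)
E(Q) = sqrt(-53 + 81/Q) (E(Q) = sqrt(81/Q - 53) = sqrt(-53 + 81/Q))
E(u(B(5)))*K(3) = sqrt(-53 + 81/(2 + 5))*3**(3/2) = sqrt(-53 + 81/7)*(3*sqrt(3)) = sqrt(-290/7)*(3*sqrt(3)) = (I*sqrt(2030)/7)*(3*sqrt(3)) = 3*I*sqrt(6090)/7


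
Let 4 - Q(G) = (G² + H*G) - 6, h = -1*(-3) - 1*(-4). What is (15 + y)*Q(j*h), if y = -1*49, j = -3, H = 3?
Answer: 12512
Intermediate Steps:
h = 7 (h = 3 + 4 = 7)
y = -49
Q(G) = 10 - G² - 3*G (Q(G) = 4 - ((G² + 3*G) - 6) = 4 - (-6 + G² + 3*G) = 4 + (6 - G² - 3*G) = 10 - G² - 3*G)
(15 + y)*Q(j*h) = (15 - 49)*(10 - (-3*7)² - (-9)*7) = -34*(10 - 1*(-21)² - 3*(-21)) = -34*(10 - 1*441 + 63) = -34*(10 - 441 + 63) = -34*(-368) = 12512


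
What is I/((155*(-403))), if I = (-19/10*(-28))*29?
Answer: -7714/312325 ≈ -0.024699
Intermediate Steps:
I = 7714/5 (I = (-19*1/10*(-28))*29 = -19/10*(-28)*29 = (266/5)*29 = 7714/5 ≈ 1542.8)
I/((155*(-403))) = 7714/(5*((155*(-403)))) = (7714/5)/(-62465) = (7714/5)*(-1/62465) = -7714/312325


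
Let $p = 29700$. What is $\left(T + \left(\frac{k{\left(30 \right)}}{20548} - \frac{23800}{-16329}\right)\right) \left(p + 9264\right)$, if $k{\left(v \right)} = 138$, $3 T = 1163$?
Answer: $\frac{423942705294498}{27960691} \approx 1.5162 \cdot 10^{7}$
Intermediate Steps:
$T = \frac{1163}{3}$ ($T = \frac{1}{3} \cdot 1163 = \frac{1163}{3} \approx 387.67$)
$\left(T + \left(\frac{k{\left(30 \right)}}{20548} - \frac{23800}{-16329}\right)\right) \left(p + 9264\right) = \left(\frac{1163}{3} + \left(\frac{138}{20548} - \frac{23800}{-16329}\right)\right) \left(29700 + 9264\right) = \left(\frac{1163}{3} + \left(138 \cdot \frac{1}{20548} - - \frac{23800}{16329}\right)\right) 38964 = \left(\frac{1163}{3} + \left(\frac{69}{10274} + \frac{23800}{16329}\right)\right) 38964 = \left(\frac{1163}{3} + \frac{245647901}{167764146}\right) 38964 = \frac{21760738389}{55921382} \cdot 38964 = \frac{423942705294498}{27960691}$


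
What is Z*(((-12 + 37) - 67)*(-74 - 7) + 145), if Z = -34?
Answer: -120598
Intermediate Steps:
Z*(((-12 + 37) - 67)*(-74 - 7) + 145) = -34*(((-12 + 37) - 67)*(-74 - 7) + 145) = -34*((25 - 67)*(-81) + 145) = -34*(-42*(-81) + 145) = -34*(3402 + 145) = -34*3547 = -120598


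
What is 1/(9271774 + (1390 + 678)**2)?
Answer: 1/13548398 ≈ 7.3809e-8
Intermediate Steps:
1/(9271774 + (1390 + 678)**2) = 1/(9271774 + 2068**2) = 1/(9271774 + 4276624) = 1/13548398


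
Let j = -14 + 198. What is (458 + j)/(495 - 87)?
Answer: 107/68 ≈ 1.5735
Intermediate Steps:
j = 184
(458 + j)/(495 - 87) = (458 + 184)/(495 - 87) = 642/408 = 642*(1/408) = 107/68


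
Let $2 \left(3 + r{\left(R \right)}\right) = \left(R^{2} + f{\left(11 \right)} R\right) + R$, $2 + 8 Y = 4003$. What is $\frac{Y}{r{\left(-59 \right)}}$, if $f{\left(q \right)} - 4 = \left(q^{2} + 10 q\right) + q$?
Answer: $- \frac{4001}{44392} \approx -0.090129$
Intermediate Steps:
$f{\left(q \right)} = 4 + q^{2} + 11 q$ ($f{\left(q \right)} = 4 + \left(\left(q^{2} + 10 q\right) + q\right) = 4 + \left(q^{2} + 11 q\right) = 4 + q^{2} + 11 q$)
$Y = \frac{4001}{8}$ ($Y = - \frac{1}{4} + \frac{1}{8} \cdot 4003 = - \frac{1}{4} + \frac{4003}{8} = \frac{4001}{8} \approx 500.13$)
$r{\left(R \right)} = -3 + \frac{R^{2}}{2} + \frac{247 R}{2}$ ($r{\left(R \right)} = -3 + \frac{\left(R^{2} + \left(4 + 11^{2} + 11 \cdot 11\right) R\right) + R}{2} = -3 + \frac{\left(R^{2} + \left(4 + 121 + 121\right) R\right) + R}{2} = -3 + \frac{\left(R^{2} + 246 R\right) + R}{2} = -3 + \frac{R^{2} + 247 R}{2} = -3 + \left(\frac{R^{2}}{2} + \frac{247 R}{2}\right) = -3 + \frac{R^{2}}{2} + \frac{247 R}{2}$)
$\frac{Y}{r{\left(-59 \right)}} = \frac{4001}{8 \left(-3 + \frac{\left(-59\right)^{2}}{2} + \frac{247}{2} \left(-59\right)\right)} = \frac{4001}{8 \left(-3 + \frac{1}{2} \cdot 3481 - \frac{14573}{2}\right)} = \frac{4001}{8 \left(-3 + \frac{3481}{2} - \frac{14573}{2}\right)} = \frac{4001}{8 \left(-5549\right)} = \frac{4001}{8} \left(- \frac{1}{5549}\right) = - \frac{4001}{44392}$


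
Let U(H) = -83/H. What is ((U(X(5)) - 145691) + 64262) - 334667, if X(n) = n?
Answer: -2080563/5 ≈ -4.1611e+5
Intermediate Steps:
((U(X(5)) - 145691) + 64262) - 334667 = ((-83/5 - 145691) + 64262) - 334667 = (-728538/5 + 64262) - 334667 = -407228/5 - 334667 = -2080563/5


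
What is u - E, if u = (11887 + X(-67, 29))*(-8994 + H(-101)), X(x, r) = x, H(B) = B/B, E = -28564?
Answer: -106268696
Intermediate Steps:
H(B) = 1
u = -106297260 (u = (11887 - 67)*(-8994 + 1) = 11820*(-8993) = -106297260)
u - E = -106297260 - 1*(-28564) = -106297260 + 28564 = -106268696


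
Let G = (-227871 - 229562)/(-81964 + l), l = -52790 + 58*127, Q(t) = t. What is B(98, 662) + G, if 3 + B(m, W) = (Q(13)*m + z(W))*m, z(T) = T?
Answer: 24169145733/127388 ≈ 1.8973e+5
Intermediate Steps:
l = -45424 (l = -52790 + 7366 = -45424)
G = 457433/127388 (G = (-227871 - 229562)/(-81964 - 45424) = -457433/(-127388) = -457433*(-1/127388) = 457433/127388 ≈ 3.5909)
B(m, W) = -3 + m*(W + 13*m) (B(m, W) = -3 + (13*m + W)*m = -3 + (W + 13*m)*m = -3 + m*(W + 13*m))
B(98, 662) + G = (-3 + 13*98² + 662*98) + 457433/127388 = (-3 + 13*9604 + 64876) + 457433/127388 = (-3 + 124852 + 64876) + 457433/127388 = 189725 + 457433/127388 = 24169145733/127388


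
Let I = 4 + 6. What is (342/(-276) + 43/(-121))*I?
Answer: -44375/2783 ≈ -15.945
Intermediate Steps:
I = 10
(342/(-276) + 43/(-121))*I = (342/(-276) + 43/(-121))*10 = (342*(-1/276) + 43*(-1/121))*10 = (-57/46 - 43/121)*10 = -8875/5566*10 = -44375/2783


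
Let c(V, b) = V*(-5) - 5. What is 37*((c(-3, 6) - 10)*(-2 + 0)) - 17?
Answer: -17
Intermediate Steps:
c(V, b) = -5 - 5*V (c(V, b) = -5*V - 5 = -5 - 5*V)
37*((c(-3, 6) - 10)*(-2 + 0)) - 17 = 37*(((-5 - 5*(-3)) - 10)*(-2 + 0)) - 17 = 37*(((-5 + 15) - 10)*(-2)) - 17 = 37*((10 - 10)*(-2)) - 17 = 37*(0*(-2)) - 17 = 37*0 - 17 = 0 - 17 = -17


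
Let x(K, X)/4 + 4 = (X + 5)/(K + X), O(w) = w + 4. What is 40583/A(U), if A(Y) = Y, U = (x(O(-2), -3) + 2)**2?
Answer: 40583/484 ≈ 83.849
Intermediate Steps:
O(w) = 4 + w
x(K, X) = -16 + 4*(5 + X)/(K + X) (x(K, X) = -16 + 4*((X + 5)/(K + X)) = -16 + 4*((5 + X)/(K + X)) = -16 + 4*(5 + X)/(K + X))
U = 484 (U = (4*(5 - 4*(4 - 2) - 3*(-3))/((4 - 2) - 3) + 2)**2 = (4*(5 - 4*2 + 9)/(2 - 3) + 2)**2 = (4*(5 - 8 + 9)/(-1) + 2)**2 = (4*(-1)*6 + 2)**2 = (-24 + 2)**2 = (-22)**2 = 484)
40583/A(U) = 40583/484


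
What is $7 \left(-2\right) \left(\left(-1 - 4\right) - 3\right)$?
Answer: $112$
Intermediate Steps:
$7 \left(-2\right) \left(\left(-1 - 4\right) - 3\right) = - 14 \left(\left(-1 - 4\right) - 3\right) = - 14 \left(-5 - 3\right) = \left(-14\right) \left(-8\right) = 112$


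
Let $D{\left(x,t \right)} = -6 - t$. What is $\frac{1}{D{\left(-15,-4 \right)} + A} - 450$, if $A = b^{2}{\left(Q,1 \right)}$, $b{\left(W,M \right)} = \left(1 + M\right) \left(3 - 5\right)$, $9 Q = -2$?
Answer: $- \frac{6299}{14} \approx -449.93$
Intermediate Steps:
$Q = - \frac{2}{9}$ ($Q = \frac{1}{9} \left(-2\right) = - \frac{2}{9} \approx -0.22222$)
$b{\left(W,M \right)} = -2 - 2 M$ ($b{\left(W,M \right)} = \left(1 + M\right) \left(-2\right) = -2 - 2 M$)
$A = 16$ ($A = \left(-2 - 2\right)^{2} = \left(-4\right)^{2} = 16$)
$\frac{1}{D{\left(-15,-4 \right)} + A} - 450 = \frac{1}{\left(-6 - -4\right) + 16} - 450 = \frac{1}{\left(-6 + 4\right) + 16} - 450 = \frac{1}{-2 + 16} - 450 = \frac{1}{14} - 450 = - \frac{6299}{14}$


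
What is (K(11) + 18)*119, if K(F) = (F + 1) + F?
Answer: 4879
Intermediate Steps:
K(F) = 1 + 2*F (K(F) = (1 + F) + F = 1 + 2*F)
(K(11) + 18)*119 = ((1 + 2*11) + 18)*119 = ((1 + 22) + 18)*119 = (23 + 18)*119 = 41*119 = 4879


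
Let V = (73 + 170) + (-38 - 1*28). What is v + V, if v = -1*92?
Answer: 85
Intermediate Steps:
V = 177 (V = 243 + (-38 - 28) = 243 - 66 = 177)
v = -92
v + V = -92 + 177 = 85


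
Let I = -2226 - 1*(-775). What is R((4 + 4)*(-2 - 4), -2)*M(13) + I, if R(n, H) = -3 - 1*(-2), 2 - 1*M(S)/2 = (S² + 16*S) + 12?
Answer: -677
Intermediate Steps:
M(S) = -20 - 32*S - 2*S² (M(S) = 4 - 2*((S² + 16*S) + 12) = 4 - 2*(12 + S² + 16*S) = 4 + (-24 - 32*S - 2*S²) = -20 - 32*S - 2*S²)
I = -1451 (I = -2226 + 775 = -1451)
R(n, H) = -1 (R(n, H) = -3 + 2 = -1)
R((4 + 4)*(-2 - 4), -2)*M(13) + I = -(-20 - 32*13 - 2*13²) - 1451 = -(-20 - 416 - 2*169) - 1451 = -(-20 - 416 - 338) - 1451 = -1*(-774) - 1451 = 774 - 1451 = -677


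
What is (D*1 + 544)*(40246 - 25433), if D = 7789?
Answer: 123436729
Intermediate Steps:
(D*1 + 544)*(40246 - 25433) = (7789*1 + 544)*(40246 - 25433) = (7789 + 544)*14813 = 8333*14813 = 123436729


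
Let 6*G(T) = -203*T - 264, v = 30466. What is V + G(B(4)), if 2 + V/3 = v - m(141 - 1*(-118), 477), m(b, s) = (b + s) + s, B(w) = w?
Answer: 262721/3 ≈ 87574.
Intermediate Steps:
m(b, s) = b + 2*s
G(T) = -44 - 203*T/6 (G(T) = (-203*T - 264)/6 = (-264 - 203*T)/6 = -44 - 203*T/6)
V = 87753 (V = -6 + 3*(30466 - ((141 - 1*(-118)) + 2*477)) = -6 + 3*(30466 - ((141 + 118) + 954)) = -6 + 3*(30466 - (259 + 954)) = -6 + 3*(30466 - 1*1213) = -6 + 3*(30466 - 1213) = -6 + 3*29253 = -6 + 87759 = 87753)
V + G(B(4)) = 87753 + (-44 - 203/6*4) = 87753 + (-44 - 406/3) = 87753 - 538/3 = 262721/3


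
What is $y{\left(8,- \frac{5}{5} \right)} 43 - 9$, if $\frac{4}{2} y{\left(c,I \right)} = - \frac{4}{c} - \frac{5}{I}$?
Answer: $\frac{351}{4} \approx 87.75$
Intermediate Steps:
$y{\left(c,I \right)} = - \frac{2}{c} - \frac{5}{2 I}$ ($y{\left(c,I \right)} = \frac{- \frac{4}{c} - \frac{5}{I}}{2} = \frac{- \frac{5}{I} - \frac{4}{c}}{2} = - \frac{2}{c} - \frac{5}{2 I}$)
$y{\left(8,- \frac{5}{5} \right)} 43 - 9 = \left(- \frac{2}{8} - \frac{5}{2 \left(- \frac{5}{5}\right)}\right) 43 - 9 = \left(\left(-2\right) \frac{1}{8} - \frac{5}{2 \left(\left(-5\right) \frac{1}{5}\right)}\right) 43 - 9 = \left(- \frac{1}{4} - \frac{5}{2 \left(-1\right)}\right) 43 - 9 = \left(- \frac{1}{4} - - \frac{5}{2}\right) 43 - 9 = \left(- \frac{1}{4} + \frac{5}{2}\right) 43 - 9 = \frac{9}{4} \cdot 43 - 9 = \frac{387}{4} - 9 = \frac{351}{4}$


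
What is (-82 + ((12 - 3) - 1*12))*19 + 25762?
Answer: 24147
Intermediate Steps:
(-82 + ((12 - 3) - 1*12))*19 + 25762 = (-82 + (9 - 12))*19 + 25762 = (-82 - 3)*19 + 25762 = -85*19 + 25762 = -1615 + 25762 = 24147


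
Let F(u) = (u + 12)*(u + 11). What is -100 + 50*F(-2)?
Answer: 4400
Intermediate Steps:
F(u) = (11 + u)*(12 + u) (F(u) = (12 + u)*(11 + u) = (11 + u)*(12 + u))
-100 + 50*F(-2) = -100 + 50*(132 + (-2)² + 23*(-2)) = -100 + 50*(132 + 4 - 46) = -100 + 50*90 = -100 + 4500 = 4400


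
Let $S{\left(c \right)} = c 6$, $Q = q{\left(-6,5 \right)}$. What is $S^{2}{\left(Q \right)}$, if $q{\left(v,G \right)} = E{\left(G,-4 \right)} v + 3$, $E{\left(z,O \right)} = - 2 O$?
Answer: $72900$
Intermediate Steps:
$q{\left(v,G \right)} = 3 + 8 v$ ($q{\left(v,G \right)} = \left(-2\right) \left(-4\right) v + 3 = 8 v + 3 = 3 + 8 v$)
$Q = -45$ ($Q = 3 + 8 \left(-6\right) = 3 - 48 = -45$)
$S{\left(c \right)} = 6 c$
$S^{2}{\left(Q \right)} = \left(6 \left(-45\right)\right)^{2} = \left(-270\right)^{2} = 72900$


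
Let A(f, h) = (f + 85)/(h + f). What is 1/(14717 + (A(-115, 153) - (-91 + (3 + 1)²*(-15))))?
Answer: 19/285897 ≈ 6.6458e-5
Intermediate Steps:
A(f, h) = (85 + f)/(f + h)
1/(14717 + (A(-115, 153) - (-91 + (3 + 1)²*(-15)))) = 1/(14717 + ((85 - 115)/(-115 + 153) - (-91 + (3 + 1)²*(-15)))) = 1/(14717 + (-30/38 - (-91 + 4²*(-15)))) = 1/(14717 + ((1/38)*(-30) - (-91 + 16*(-15)))) = 1/(14717 + (-15/19 - (-91 - 240))) = 1/(14717 + (-15/19 - 1*(-331))) = 1/(14717 + (-15/19 + 331)) = 1/(14717 + 6274/19) = 1/(285897/19) = 19/285897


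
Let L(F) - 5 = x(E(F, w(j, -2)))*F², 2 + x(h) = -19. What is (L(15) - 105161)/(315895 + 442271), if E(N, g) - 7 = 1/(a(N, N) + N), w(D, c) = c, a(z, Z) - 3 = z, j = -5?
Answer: -36627/252722 ≈ -0.14493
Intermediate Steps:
a(z, Z) = 3 + z
E(N, g) = 7 + 1/(3 + 2*N) (E(N, g) = 7 + 1/((3 + N) + N) = 7 + 1/(3 + 2*N))
x(h) = -21 (x(h) = -2 - 19 = -21)
L(F) = 5 - 21*F²
(L(15) - 105161)/(315895 + 442271) = ((5 - 21*15²) - 105161)/(315895 + 442271) = ((5 - 21*225) - 105161)/758166 = ((5 - 4725) - 105161)*(1/758166) = (-4720 - 105161)*(1/758166) = -109881*1/758166 = -36627/252722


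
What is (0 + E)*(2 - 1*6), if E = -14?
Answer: 56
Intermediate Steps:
(0 + E)*(2 - 1*6) = (0 - 14)*(2 - 1*6) = -14*(2 - 6) = -14*(-4) = 56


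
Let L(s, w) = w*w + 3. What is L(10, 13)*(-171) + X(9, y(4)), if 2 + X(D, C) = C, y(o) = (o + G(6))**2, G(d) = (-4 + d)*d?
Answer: -29158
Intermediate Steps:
G(d) = d*(-4 + d)
L(s, w) = 3 + w**2 (L(s, w) = w**2 + 3 = 3 + w**2)
y(o) = (12 + o)**2 (y(o) = (o + 6*(-4 + 6))**2 = (o + 6*2)**2 = (o + 12)**2 = (12 + o)**2)
X(D, C) = -2 + C
L(10, 13)*(-171) + X(9, y(4)) = (3 + 13**2)*(-171) + (-2 + (12 + 4)**2) = (3 + 169)*(-171) + (-2 + 16**2) = 172*(-171) + (-2 + 256) = -29412 + 254 = -29158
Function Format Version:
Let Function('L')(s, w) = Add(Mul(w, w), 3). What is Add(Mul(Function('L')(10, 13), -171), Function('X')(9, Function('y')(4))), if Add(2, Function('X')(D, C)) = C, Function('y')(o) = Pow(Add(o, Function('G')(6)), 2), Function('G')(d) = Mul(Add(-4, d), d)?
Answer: -29158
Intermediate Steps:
Function('G')(d) = Mul(d, Add(-4, d))
Function('L')(s, w) = Add(3, Pow(w, 2)) (Function('L')(s, w) = Add(Pow(w, 2), 3) = Add(3, Pow(w, 2)))
Function('y')(o) = Pow(Add(12, o), 2) (Function('y')(o) = Pow(Add(o, Mul(6, Add(-4, 6))), 2) = Pow(Add(o, Mul(6, 2)), 2) = Pow(Add(o, 12), 2) = Pow(Add(12, o), 2))
Function('X')(D, C) = Add(-2, C)
Add(Mul(Function('L')(10, 13), -171), Function('X')(9, Function('y')(4))) = Add(Mul(Add(3, Pow(13, 2)), -171), Add(-2, Pow(Add(12, 4), 2))) = Add(Mul(Add(3, 169), -171), Add(-2, Pow(16, 2))) = Add(Mul(172, -171), Add(-2, 256)) = Add(-29412, 254) = -29158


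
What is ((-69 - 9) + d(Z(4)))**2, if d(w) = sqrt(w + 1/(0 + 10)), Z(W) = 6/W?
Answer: 30428/5 - 312*sqrt(10)/5 ≈ 5888.3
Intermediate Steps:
d(w) = sqrt(1/10 + w) (d(w) = sqrt(w + 1/10) = sqrt(1/10 + w))
((-69 - 9) + d(Z(4)))**2 = ((-69 - 9) + sqrt(10 + 100*(6/4))/10)**2 = (-78 + sqrt(10 + 100*(6*(1/4)))/10)**2 = (-78 + sqrt(10 + 100*(3/2))/10)**2 = (-78 + sqrt(10 + 150)/10)**2 = (-78 + sqrt(160)/10)**2 = (-78 + (4*sqrt(10))/10)**2 = (-78 + 2*sqrt(10)/5)**2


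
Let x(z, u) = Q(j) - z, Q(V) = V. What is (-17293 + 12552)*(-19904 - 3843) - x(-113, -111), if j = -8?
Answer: 112584422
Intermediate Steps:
x(z, u) = -8 - z
(-17293 + 12552)*(-19904 - 3843) - x(-113, -111) = (-17293 + 12552)*(-19904 - 3843) - (-8 - 1*(-113)) = -4741*(-23747) - (-8 + 113) = 112584527 - 1*105 = 112584527 - 105 = 112584422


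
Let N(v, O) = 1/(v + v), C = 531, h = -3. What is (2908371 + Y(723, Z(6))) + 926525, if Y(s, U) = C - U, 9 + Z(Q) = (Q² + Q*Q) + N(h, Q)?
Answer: 23012185/6 ≈ 3.8354e+6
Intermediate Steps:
N(v, O) = 1/(2*v)
Z(Q) = -55/6 + 2*Q² (Z(Q) = -9 + ((Q² + Q*Q) + (½)/(-3)) = -9 + ((Q² + Q²) + (½)*(-⅓)) = -9 + (2*Q² - ⅙) = -9 + (-⅙ + 2*Q²) = -55/6 + 2*Q²)
Y(s, U) = 531 - U
(2908371 + Y(723, Z(6))) + 926525 = (2908371 + (531 - (-55/6 + 2*6²))) + 926525 = (2908371 + (531 - (-55/6 + 2*36))) + 926525 = (2908371 + (531 - (-55/6 + 72))) + 926525 = (2908371 + (531 - 1*377/6)) + 926525 = (2908371 + (531 - 377/6)) + 926525 = (2908371 + 2809/6) + 926525 = 17453035/6 + 926525 = 23012185/6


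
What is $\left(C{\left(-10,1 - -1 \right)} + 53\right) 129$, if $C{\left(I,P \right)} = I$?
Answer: $5547$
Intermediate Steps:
$\left(C{\left(-10,1 - -1 \right)} + 53\right) 129 = \left(-10 + 53\right) 129 = 43 \cdot 129 = 5547$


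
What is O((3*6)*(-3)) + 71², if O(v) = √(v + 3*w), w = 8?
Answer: 5041 + I*√30 ≈ 5041.0 + 5.4772*I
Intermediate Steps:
O(v) = √(24 + v) (O(v) = √(v + 3*8) = √(v + 24) = √(24 + v))
O((3*6)*(-3)) + 71² = √(24 + (3*6)*(-3)) + 71² = √(24 + 18*(-3)) + 5041 = √(24 - 54) + 5041 = √(-30) + 5041 = I*√30 + 5041 = 5041 + I*√30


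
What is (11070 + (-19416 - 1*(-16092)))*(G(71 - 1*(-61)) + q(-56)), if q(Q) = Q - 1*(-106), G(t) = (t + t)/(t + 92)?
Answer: 5550009/14 ≈ 3.9643e+5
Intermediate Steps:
G(t) = 2*t/(92 + t) (G(t) = (2*t)/(92 + t) = 2*t/(92 + t))
q(Q) = 106 + Q (q(Q) = Q + 106 = 106 + Q)
(11070 + (-19416 - 1*(-16092)))*(G(71 - 1*(-61)) + q(-56)) = (11070 + (-19416 - 1*(-16092)))*(2*(71 - 1*(-61))/(92 + (71 - 1*(-61))) + (106 - 56)) = (11070 + (-19416 + 16092))*(2*(71 + 61)/(92 + (71 + 61)) + 50) = (11070 - 3324)*(2*132/(92 + 132) + 50) = 7746*(2*132/224 + 50) = 7746*(2*132*(1/224) + 50) = 7746*(33/28 + 50) = 7746*(1433/28) = 5550009/14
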